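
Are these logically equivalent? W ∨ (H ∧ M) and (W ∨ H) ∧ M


Expression 1: W ∨ (H ∧ M)
Expression 2: (W ∨ H) ∧ M
Truth table (W H M | Expr1 Expr2):
  T T T |   T     T
  T T F |   T     F   ← differ
  T F T |   T     T
  T F F |   T     F   ← differ
  F T T |   T     T
  F T F |   F     F
  F F T |   F     F
  F F F |   F     F
Counterexample: W=T, H=T, M=F gives Expr1 = T but Expr2 = F, so the expressions are NOT logically equivalent.

No


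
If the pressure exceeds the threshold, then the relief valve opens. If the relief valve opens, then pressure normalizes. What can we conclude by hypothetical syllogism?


Hypothetical syllogism: P → Q, Q → R ⊢ P → R
Premise 1: the pressure exceeds the threshold → the relief valve opens
Premise 2: the relief valve opens → pressure normalizes
Chain the implications: the middle term (the relief valve opens) links the two.
Conclusion: If the pressure exceeds the threshold, then pressure normalizes.

If the pressure exceeds the threshold, then pressure normalizes.


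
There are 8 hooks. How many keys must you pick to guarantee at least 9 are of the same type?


Pigeonhole: to guarantee k in one of n categories, need (k-1)×n + 1.
k = 9, n = 8
Minimum = (9-1) × 8 + 1 = 8 × 8 + 1

65


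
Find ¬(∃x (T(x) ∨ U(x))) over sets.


Original: ∃x (T(x) ∨ U(x))
Rule: ¬∀→∃, ¬∃→∀, negate predicate.
Negation: ∀x (¬T(x) ∧ ¬U(x))

∀x (¬T(x) ∧ ¬U(x))


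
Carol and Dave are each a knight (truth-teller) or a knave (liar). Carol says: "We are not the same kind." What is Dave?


Carol says: "We are not the same kind."
Case 1: Carol is a Knight (truth-teller)
  Statement is true → they ARE different → Dave is a Knave
Case 2: Carol is a Knave (liar)
  Statement is false → they are NOT different → Dave is a Knave
In both cases, Dave is a Knave.

Knave


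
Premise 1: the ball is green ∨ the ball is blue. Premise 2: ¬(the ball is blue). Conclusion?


Disjunctive syllogism: P ∨ Q, ¬P ⊢ Q
Disjunction: the ball is green ∨ the ball is blue
We know it is not the case that the ball is blue.
By disjunctive syllogism, the other disjunct must be true.

The ball is green


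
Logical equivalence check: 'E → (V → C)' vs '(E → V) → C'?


Expression 1: E → (V → C)
Expression 2: (E → V) → C
Truth table (E V C | Expr1 Expr2):
  T T T |   T     T
  T T F |   F     F
  T F T |   T     T
  T F F |   T     T
  F T T |   T     T
  F T F |   T     F   ← differ
  F F T |   T     T
  F F F |   T     F   ← differ
Counterexample: E=F, V=T, C=F gives Expr1 = T but Expr2 = F, so the expressions are NOT logically equivalent.

No


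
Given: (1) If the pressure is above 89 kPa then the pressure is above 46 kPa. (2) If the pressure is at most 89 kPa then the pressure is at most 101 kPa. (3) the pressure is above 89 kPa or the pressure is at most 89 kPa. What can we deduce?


Constructive dilemma: (P → Q) ∧ (R → S), P ∨ R ⊢ Q ∨ S
Premise 1: the pressure is above 89 kPa → the pressure is above 46 kPa
Premise 2: the pressure is at most 89 kPa → the pressure is at most 101 kPa
Premise 3: the pressure is above 89 kPa ∨ the pressure is at most 89 kPa
Case 1: Assuming the pressure is above 89 kPa, then by Premise 1, the pressure is above 46 kPa.
Case 2: Assuming the pressure is at most 89 kPa, then by Premise 2, the pressure is at most 101 kPa.
Since one of the pressure is above 89 kPa or the pressure is at most 89 kPa must hold, we get the pressure is above 46 kPa or the pressure is at most 101 kPa.

The pressure is above 46 kPa or the pressure is at most 101 kPa.


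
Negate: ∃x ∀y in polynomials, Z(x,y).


Original: ∃x ∀y Z(x,y)
Rule: ¬∀→∃, ¬∃→∀, negate predicate.
Negation: ∀x ∃y ¬Z(x,y)

∀x ∃y ¬Z(x,y)


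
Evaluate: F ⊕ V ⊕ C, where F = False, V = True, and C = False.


F = False, V = True, C = False
Step 1: F ⊕ V = False XOR True = True
Step 2: True ⊕ C = True XOR False = True
XOR is true when an odd number of operands are true.

True


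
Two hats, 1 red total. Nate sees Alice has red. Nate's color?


Total red = 1, Alice = red
Red accounted for: 1
Remaining for Nate: 0
Nate's hat is blue.

blue


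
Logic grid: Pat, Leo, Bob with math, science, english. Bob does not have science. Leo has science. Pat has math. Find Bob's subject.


From clues:
  Leo → science
  Pat → math
By elimination, Bob gets the remaining.

english


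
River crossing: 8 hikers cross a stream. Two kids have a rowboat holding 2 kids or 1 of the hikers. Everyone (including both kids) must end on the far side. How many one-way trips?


Per crossing of one of the hikers: kids→, one←, one of the hikers→, one← = 4 trips
8 × 4 = 32, + 1 final kids→ = 33
Minimum trips = 33

33


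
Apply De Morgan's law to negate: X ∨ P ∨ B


De Morgan's law: ¬(P ∨ Q ∨ R) ≡ ¬P ∧ ¬Q ∧ ¬R
¬(X ∨ P ∨ B) = ¬X ∧ ¬P ∧ ¬B

¬X ∧ ¬P ∧ ¬B


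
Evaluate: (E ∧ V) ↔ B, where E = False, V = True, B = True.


E = False, V = True, B = True
Step 1: E ∧ V = False AND True = False
Step 2: (False) ↔ B: true when both sides have same truth value.
Result: False ↔ True = False

False


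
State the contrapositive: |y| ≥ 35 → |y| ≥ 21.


Original: If |y| ≥ 35, then |y| ≥ 21
Contrapositive: If ¬Q, then ¬P
Negate Q: not (|y| ≥ 21)
Negate P: not (|y| ≥ 35)

If not (|y| ≥ 21), then not (|y| ≥ 35).


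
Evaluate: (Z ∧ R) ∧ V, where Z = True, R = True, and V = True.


Z = True, R = True, V = True
Step 1: Z ∧ R = True AND True = True
Step 2: True ∧ V = True AND True = True
AND is true only when ALL operands are true.

True


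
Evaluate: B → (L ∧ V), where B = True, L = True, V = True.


B = True, L = True, V = True
Step 1: L ∧ V = True AND True = True
Step 2: B → (True): false only when B=True and consequent=False.
Result: True

True


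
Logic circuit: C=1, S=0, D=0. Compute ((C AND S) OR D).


C AND S = 1&0 = 0
0 OR 0 = 0

0


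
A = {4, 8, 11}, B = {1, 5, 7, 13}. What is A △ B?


A = {4, 8, 11}
B = {1, 5, 7, 13}
Operation: symmetric difference
In A only: [4, 8, 11], in B only: [1, 5, 7, 13]

{1, 4, 5, 7, 8, 11, 13}


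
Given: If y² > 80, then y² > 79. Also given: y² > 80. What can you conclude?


Modus ponens: P → Q, P ⊢ Q
P: y² > 80
Q: y² > 79
We have P → Q and P is true.
By modus ponens, Q must be true.

y² > 79


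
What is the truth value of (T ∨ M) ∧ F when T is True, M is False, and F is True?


T = True, M = False, F = True
Step 1: T ∨ M = True OR False = True
Step 2: True ∧ F = True AND True = True
OR is true when at least one operand is true; AND requires both.

True


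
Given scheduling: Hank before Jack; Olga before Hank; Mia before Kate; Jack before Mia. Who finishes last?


Constraints: Hank before Jack; Olga before Hank; Mia before Kate; Jack before Mia
The last task can have nothing scheduled after it, so it must never appear on the left of a 'before'.
Tasks appearing before some other task: Hank, Olga, Mia, Jack.
The only task not in that list is Kate → it is last.

Kate


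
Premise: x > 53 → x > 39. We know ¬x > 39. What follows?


Modus tollens: P → Q, ¬Q ⊢ ¬P
P: x > 53
Q: x > 39
We have P → Q and Q is false.
By modus tollens, P must be false.

It is not the case that x > 53


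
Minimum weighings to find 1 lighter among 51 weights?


Each weighing has 3 outcomes (left heavy / balance / right heavy), so k weighings distinguish at most 3^k cases; splitting into three near-equal groups achieves this.
Need 3^k ≥ 51: 3^3 = 27 < 51 ≤ 3^4 = 81
k = ⌈log₃(51)⌉ = 4

4


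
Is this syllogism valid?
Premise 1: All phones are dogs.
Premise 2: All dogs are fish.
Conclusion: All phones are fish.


Premise 1: All phones are dogs.
Premise 2: All dogs are fish.
Conclusion: All phones are fish.
Barbara syllogism (AAA-1): All A are B, All B are C → All A are C.
Middle term (dogs) distributed in premise 2.

Valid


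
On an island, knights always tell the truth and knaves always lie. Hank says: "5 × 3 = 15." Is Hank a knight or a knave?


Statement: "5 × 3 = 15."
Actual: 5 × 3 = 15
Claimed: 15
Statement is TRUE → Hank tells the truth → Knight

Knight


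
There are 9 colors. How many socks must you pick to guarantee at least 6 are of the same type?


Pigeonhole: to guarantee k in one of n categories, need (k-1)×n + 1.
k = 6, n = 9
Minimum = (6-1) × 9 + 1 = 5 × 9 + 1

46


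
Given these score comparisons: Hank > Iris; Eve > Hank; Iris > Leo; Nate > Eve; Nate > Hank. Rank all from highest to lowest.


Constraints: Hank > Iris; Eve > Hank; Iris > Leo; Nate > Eve; Nate > Hank
Method: at each step, the next-highest is the one remaining person who never appears on the smaller side of a constraint between remaining people.
  Step 1: remaining {Leo, Eve, Hank, Iris, Nate}; on the smaller side: {Leo, Eve, Hank, Iris} → Nate is next (Nate > Eve; Nate > Hank).
  Step 2: remaining {Leo, Eve, Hank, Iris}; on the smaller side: {Leo, Hank, Iris} → Eve is next (Eve > Hank).
  Step 3: remaining {Leo, Hank, Iris}; on the smaller side: {Leo, Iris} → Hank is next (Hank > Iris).
  Step 4: remaining {Leo, Iris}; on the smaller side: {Leo} → Iris is next (Iris > Leo).
  Step 5: only Leo remains → lowest.
Final ranking (highest to lowest):

Nate > Eve > Hank > Iris > Leo


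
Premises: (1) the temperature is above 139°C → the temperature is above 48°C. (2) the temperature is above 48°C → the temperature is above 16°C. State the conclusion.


Hypothetical syllogism: P → Q, Q → R ⊢ P → R
Premise 1: the temperature is above 139°C → the temperature is above 48°C
Premise 2: the temperature is above 48°C → the temperature is above 16°C
Chain the implications: the middle term (the temperature is above 48°C) links the two.
Conclusion: If the temperature is above 139°C, then the temperature is above 16°C.

If the temperature is above 139°C, then the temperature is above 16°C.


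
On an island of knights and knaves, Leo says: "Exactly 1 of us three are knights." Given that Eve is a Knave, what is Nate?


Leo claims exactly 1 knights among Leo, Eve, Nate.
Given: Eve is a Knave.

Case 1: Leo is a Knight (tells truth)
  Then exactly 1 of the three are knights.
  Counting Leo, Eve: 1 knight(s) so far. Need 0 more → Nate = Knave.
Case 2: Leo is a Knave (lies)
  Then the count is NOT 1.
  If Nate = Knight, count = 1 = 1 → claim would be true, contradicts lie.
  If Nate = Knave, count = 0 ≠ 1 → lie confirmed ✓

Nate is a Knave.

Knave


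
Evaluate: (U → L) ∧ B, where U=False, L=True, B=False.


U = False, L = True, B = False
Expression: (U → L) ∧ B
Step 1: U → L = False → True (false only if U=True, L=False) = True
Step 2: (True) ∧ B = True AND False = False

False


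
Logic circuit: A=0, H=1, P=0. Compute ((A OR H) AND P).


A OR H = 0|1 = 1
1 AND 0 = 0

0


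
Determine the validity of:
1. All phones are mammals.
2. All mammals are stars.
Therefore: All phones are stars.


Premise 1: All phones are mammals.
Premise 2: All mammals are stars.
Conclusion: All phones are stars.
Barbara syllogism (AAA-1): All A are B, All B are C → All A are C.
Middle term (mammals) distributed in premise 2.

Valid


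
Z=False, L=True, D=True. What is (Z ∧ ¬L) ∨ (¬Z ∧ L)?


Z = False, L = True, D = True
Expression: (Z ∧ ¬L) ∨ (¬Z ∧ L)
Step 1: ¬L = NOT True = False
Step 2: Z ∧ ¬L = False AND False = False
Step 3: ¬Z = NOT False = True
Step 4: ¬Z ∧ L = True AND True = True
Step 5: (False) ∨ (True) = False OR True = True

True


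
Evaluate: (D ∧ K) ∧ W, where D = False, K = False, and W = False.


D = False, K = False, W = False
Step 1: D ∧ K = False AND False = False
Step 2: False ∧ W = False AND False = False
AND is true only when ALL operands are true.

False


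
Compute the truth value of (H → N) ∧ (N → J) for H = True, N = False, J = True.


H = True, N = False, J = True
Step 1: H → N is false only when H=True and N=False. Result: False
Step 2: N → J is false only when N=True and J=False. Result: True
Step 3: False ∧ True = False

False


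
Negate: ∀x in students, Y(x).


Original: ∀x Y(x)
Rule: ¬∀→∃, ¬∃→∀, negate predicate.
Negation: ∃x ¬Y(x)

∃x ¬Y(x)


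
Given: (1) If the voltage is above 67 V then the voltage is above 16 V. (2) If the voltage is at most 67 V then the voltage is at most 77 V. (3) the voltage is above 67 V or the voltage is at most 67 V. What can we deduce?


Constructive dilemma: (P → Q) ∧ (R → S), P ∨ R ⊢ Q ∨ S
Premise 1: the voltage is above 67 V → the voltage is above 16 V
Premise 2: the voltage is at most 67 V → the voltage is at most 77 V
Premise 3: the voltage is above 67 V ∨ the voltage is at most 67 V
Case 1: Assuming the voltage is above 67 V, then by Premise 1, the voltage is above 16 V.
Case 2: Assuming the voltage is at most 67 V, then by Premise 2, the voltage is at most 77 V.
Since one of the voltage is above 67 V or the voltage is at most 67 V must hold, we get the voltage is above 16 V or the voltage is at most 77 V.

The voltage is above 16 V or the voltage is at most 77 V.


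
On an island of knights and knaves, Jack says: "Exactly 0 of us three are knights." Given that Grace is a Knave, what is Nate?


Jack claims exactly 0 knights among Jack, Grace, Nate.
Given: Grace is a Knave.

Case 1: Jack is a Knight (tells truth)
  Then exactly 0 of the three are knights.
  Counting Jack, Grace: 1 knight(s) so far. Need -1 more → impossible.
Case 2: Jack is a Knave (lies)
  Then the count is NOT 0.
  If Nate = Knave, count = 0 = 0 → claim would be true, contradicts lie.
  If Nate = Knight, count = 1 ≠ 0 → lie confirmed ✓

Nate is a Knight.

Knight


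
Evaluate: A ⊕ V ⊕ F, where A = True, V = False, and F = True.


A = True, V = False, F = True
Step 1: A ⊕ V = True XOR False = True
Step 2: True ⊕ F = True XOR True = False
XOR is true when an odd number of operands are true.

False


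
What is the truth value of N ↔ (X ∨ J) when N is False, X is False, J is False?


N = False, X = False, J = False
Step 1: X ∨ J = False OR False = False
Step 2: N ↔ (False): true when both sides have same truth value.
Result: False ↔ False = True

True


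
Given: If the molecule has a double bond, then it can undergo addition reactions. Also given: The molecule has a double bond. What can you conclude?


Modus ponens: P → Q, P ⊢ Q
P: the molecule has a double bond
Q: it can undergo addition reactions
We have P → Q and P is true.
By modus ponens, Q must be true.

It can undergo addition reactions


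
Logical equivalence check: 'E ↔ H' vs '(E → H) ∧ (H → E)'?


Expression 1: E ↔ H
Expression 2: (E → H) ∧ (H → E)
Truth table (E H | Expr1 Expr2):
  T T |   T     T
  T F |   F     F
  F T |   F     F
  F F |   T     T
All 4 rows agree, so the expressions are logically equivalent.

Yes


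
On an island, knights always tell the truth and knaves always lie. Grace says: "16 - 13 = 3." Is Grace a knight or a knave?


Statement: "16 - 13 = 3."
Actual: 16 - 13 = 3
Claimed: 3
Statement is TRUE → Grace tells the truth → Knight

Knight


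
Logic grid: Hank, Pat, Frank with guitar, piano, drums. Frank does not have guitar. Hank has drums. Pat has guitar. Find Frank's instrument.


From clues:
  Hank → drums
  Pat → guitar
By elimination, Frank gets the remaining.

piano


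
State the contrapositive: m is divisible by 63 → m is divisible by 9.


Original: If m is divisible by 63, then m is divisible by 9
Contrapositive: If ¬Q, then ¬P
Negate Q: not (m is divisible by 9)
Negate P: not (m is divisible by 63)

If not (m is divisible by 9), then not (m is divisible by 63).


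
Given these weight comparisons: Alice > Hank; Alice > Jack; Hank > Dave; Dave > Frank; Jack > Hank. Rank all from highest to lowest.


Constraints: Alice > Hank; Alice > Jack; Hank > Dave; Dave > Frank; Jack > Hank
Method: at each step, the next-highest is the one remaining person who never appears on the smaller side of a constraint between remaining people.
  Step 1: remaining {Dave, Alice, Hank, Frank, Jack}; on the smaller side: {Dave, Hank, Frank, Jack} → Alice is next (Alice > Hank; Alice > Jack).
  Step 2: remaining {Dave, Hank, Frank, Jack}; on the smaller side: {Dave, Hank, Frank} → Jack is next (Jack > Hank).
  Step 3: remaining {Dave, Hank, Frank}; on the smaller side: {Dave, Frank} → Hank is next (Hank > Dave).
  Step 4: remaining {Dave, Frank}; on the smaller side: {Frank} → Dave is next (Dave > Frank).
  Step 5: only Frank remains → lowest.
Final ranking (highest to lowest):

Alice > Jack > Hank > Dave > Frank


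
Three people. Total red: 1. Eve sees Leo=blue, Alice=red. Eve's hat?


Total red = 1, seen red = 1
Own red = 1 - 1 = 0
Eve's hat is blue.

blue


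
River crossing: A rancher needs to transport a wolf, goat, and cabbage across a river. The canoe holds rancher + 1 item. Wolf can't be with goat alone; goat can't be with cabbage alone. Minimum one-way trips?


1. rancher+goat → 2. rancher ← 3. rancher+wolf → 4. rancher+goat ← 5. rancher+cabbage → 6. rancher ← 7. rancher+goat →
Minimum trips = 7

7


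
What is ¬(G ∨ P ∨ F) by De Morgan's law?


De Morgan's law: ¬(P ∨ Q ∨ R) ≡ ¬P ∧ ¬Q ∧ ¬R
¬(G ∨ P ∨ F) = ¬G ∧ ¬P ∧ ¬F

¬G ∧ ¬P ∧ ¬F


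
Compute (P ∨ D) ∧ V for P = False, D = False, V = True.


P = False, D = False, V = True
Step 1: P ∨ D = False OR False = False
Step 2: False ∧ V = False AND True = False
OR is true when at least one operand is true; AND requires both.

False


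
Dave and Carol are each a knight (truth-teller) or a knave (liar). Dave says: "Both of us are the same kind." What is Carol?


Dave says: "Both of us are the same kind."
Case 1: Dave is a Knight (truth-teller)
  Statement is true → they ARE the same → Carol is also a Knight
Case 2: Dave is a Knave (liar)
  Statement is false → they are NOT the same → Carol is a Knight
In both cases, Carol is a Knight.

Knight


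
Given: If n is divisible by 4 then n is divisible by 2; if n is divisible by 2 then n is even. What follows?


Hypothetical syllogism: P → Q, Q → R ⊢ P → R
Premise 1: n is divisible by 4 → n is divisible by 2
Premise 2: n is divisible by 2 → n is even
Chain the implications: the middle term (n is divisible by 2) links the two.
Conclusion: If n is divisible by 4, then n is even.

If n is divisible by 4, then n is even.


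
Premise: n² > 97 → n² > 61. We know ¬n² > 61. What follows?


Modus tollens: P → Q, ¬Q ⊢ ¬P
P: n² > 97
Q: n² > 61
We have P → Q and Q is false.
By modus tollens, P must be false.

It is not the case that n² > 97


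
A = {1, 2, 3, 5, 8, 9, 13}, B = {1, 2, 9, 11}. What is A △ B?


A = {1, 2, 3, 5, 8, 9, 13}
B = {1, 2, 9, 11}
Operation: symmetric difference
In A only: [3, 5, 8, 13], in B only: [11]

{3, 5, 8, 11, 13}


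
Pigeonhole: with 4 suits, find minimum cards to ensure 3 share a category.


Pigeonhole: to guarantee k in one of n categories, need (k-1)×n + 1.
k = 3, n = 4
Minimum = (3-1) × 4 + 1 = 2 × 4 + 1

9


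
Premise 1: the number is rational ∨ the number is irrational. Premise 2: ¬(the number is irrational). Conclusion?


Disjunctive syllogism: P ∨ Q, ¬P ⊢ Q
Disjunction: the number is rational ∨ the number is irrational
We know it is not the case that the number is irrational.
By disjunctive syllogism, the other disjunct must be true.

The number is rational


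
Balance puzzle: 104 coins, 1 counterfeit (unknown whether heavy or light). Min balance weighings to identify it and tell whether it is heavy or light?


Let n = 104. 208 possibilities (n coins × lighter/heavier); each weighing has 3 outcomes.
Bound for k weighings: say the first weighing puts j coins on each pan. If it tips, the 2j weighed coins remain suspects (each with a known direction) and k-1 weighings give 3^(k-1) outcomes; 3^(k-1) is odd, so 2j ≤ 3^(k-1) - 1. If it balances, the n - 2j unweighed coins remain with direction unknown: 2(n - 2j) ≤ 3^(k-1) - 1 by the same parity argument. Adding, n ≤ (3^(k-1) - 1) + (3^(k-1) - 1)/2 = (3^k - 3)/2, and the classical three-group strategy achieves this (3 coins in 2 weighings, 12 in 3, 39 in 4, 120 in 5).
So we need the smallest k with (3^k - 3)/2 ≥ 104.
k = 4: (3^4 - 3)/2 = 39 < 104 ✗
k = 5: (3^5 - 3)/2 = 120 ≥ 104 ✓

5


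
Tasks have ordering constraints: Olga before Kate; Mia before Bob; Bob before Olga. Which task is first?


Constraints: Olga before Kate; Mia before Bob; Bob before Olga
The first task can have nothing scheduled before it, so it must never appear on the right of a 'before'.
Tasks appearing after some 'before': Kate, Bob, Olga.
The only task not in that list is Mia → it is first.

Mia


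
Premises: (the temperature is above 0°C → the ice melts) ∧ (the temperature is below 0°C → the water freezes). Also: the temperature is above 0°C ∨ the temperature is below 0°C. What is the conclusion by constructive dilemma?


Constructive dilemma: (P → Q) ∧ (R → S), P ∨ R ⊢ Q ∨ S
Premise 1: the temperature is above 0°C → the ice melts
Premise 2: the temperature is below 0°C → the water freezes
Premise 3: the temperature is above 0°C ∨ the temperature is below 0°C
Case 1: Assuming the temperature is above 0°C, then by Premise 1, the ice melts.
Case 2: Assuming the temperature is below 0°C, then by Premise 2, the water freezes.
Since one of the temperature is above 0°C or the temperature is below 0°C must hold, we get the ice melts or the water freezes.

The ice melts or the water freezes.


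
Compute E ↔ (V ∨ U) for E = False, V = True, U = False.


E = False, V = True, U = False
Step 1: V ∨ U = True OR False = True
Step 2: E ↔ (True): true when both sides have same truth value.
Result: False ↔ True = False

False


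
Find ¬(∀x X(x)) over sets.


Original: ∀x X(x)
Rule: ¬∀→∃, ¬∃→∀, negate predicate.
Negation: ∃x ¬X(x)

∃x ¬X(x)


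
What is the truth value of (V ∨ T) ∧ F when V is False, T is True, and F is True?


V = False, T = True, F = True
Step 1: V ∨ T = False OR True = True
Step 2: True ∧ F = True AND True = True
OR is true when at least one operand is true; AND requires both.

True


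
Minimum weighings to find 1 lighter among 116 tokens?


Each weighing has 3 outcomes (left heavy / balance / right heavy), so k weighings distinguish at most 3^k cases; splitting into three near-equal groups achieves this.
Need 3^k ≥ 116: 3^4 = 81 < 116 ≤ 3^5 = 243
k = ⌈log₃(116)⌉ = 5

5


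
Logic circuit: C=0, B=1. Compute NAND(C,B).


C AND B = 0
NOT(0) = 1

1


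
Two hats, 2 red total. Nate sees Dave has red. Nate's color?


Total red = 2, Dave = red
Red accounted for: 1
Remaining for Nate: 1
Nate's hat is red.

red


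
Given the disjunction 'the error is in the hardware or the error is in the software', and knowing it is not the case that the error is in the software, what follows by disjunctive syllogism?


Disjunctive syllogism: P ∨ Q, ¬P ⊢ Q
Disjunction: the error is in the hardware ∨ the error is in the software
We know it is not the case that the error is in the software.
By disjunctive syllogism, the other disjunct must be true.

The error is in the hardware


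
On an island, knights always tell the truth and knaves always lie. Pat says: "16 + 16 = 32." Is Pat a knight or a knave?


Statement: "16 + 16 = 32."
Actual: 16 + 16 = 32
Claimed: 32
Statement is TRUE → Pat tells the truth → Knight

Knight


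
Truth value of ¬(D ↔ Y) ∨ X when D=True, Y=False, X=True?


D = True, Y = False, X = True
Expression: ¬(D ↔ Y) ∨ X
Step 1: D ↔ Y = (True iff False) = False
Step 2: ¬(D ↔ Y) = NOT False = True
Step 3: (True) ∨ X = True OR True = True

True


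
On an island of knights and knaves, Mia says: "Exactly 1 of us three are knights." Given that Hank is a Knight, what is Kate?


Mia claims exactly 1 knights among Mia, Hank, Kate.
Given: Hank is a Knight.

Case 1: Mia is a Knight (tells truth)
  Then exactly 1 of the three are knights.
  Counting Mia, Hank: 2 knight(s) so far. Need -1 more → impossible.
Case 2: Mia is a Knave (lies)
  Then the count is NOT 1.
  If Kate = Knave, count = 1 = 1 → claim would be true, contradicts lie.
  If Kate = Knight, count = 2 ≠ 1 → lie confirmed ✓

Kate is a Knight.

Knight


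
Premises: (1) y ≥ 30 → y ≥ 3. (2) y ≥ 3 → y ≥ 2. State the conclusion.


Hypothetical syllogism: P → Q, Q → R ⊢ P → R
Premise 1: y ≥ 30 → y ≥ 3
Premise 2: y ≥ 3 → y ≥ 2
Chain the implications: the middle term (y ≥ 3) links the two.
Conclusion: If y ≥ 30, then y ≥ 2.

If y ≥ 30, then y ≥ 2.


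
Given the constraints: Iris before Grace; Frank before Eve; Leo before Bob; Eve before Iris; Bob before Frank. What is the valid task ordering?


Constraints: Iris before Grace; Frank before Eve; Leo before Bob; Eve before Iris; Bob before Frank
Method: repeatedly schedule the remaining task that has no remaining task required before it.
  Step 1: remaining {Leo, Frank, Grace, Bob, Iris, Eve}; every task except Leo still has a predecessor pending → schedule Leo.
  Step 2: remaining {Frank, Grace, Bob, Iris, Eve}; every task except Bob still has a predecessor pending → schedule Bob.
  Step 3: remaining {Frank, Grace, Iris, Eve}; every task except Frank still has a predecessor pending → schedule Frank.
  Step 4: remaining {Grace, Iris, Eve}; every task except Eve still has a predecessor pending → schedule Eve.
  Step 5: remaining {Grace, Iris}; every task except Iris still has a predecessor pending → schedule Iris.
  Step 6: only Grace remains → schedule Grace.
Resulting order:

Leo → Bob → Frank → Eve → Iris → Grace


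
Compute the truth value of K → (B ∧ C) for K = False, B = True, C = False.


K = False, B = True, C = False
Step 1: B ∧ C = True AND False = False
Step 2: K → (False): false only when K=True and consequent=False.
Result: True

True


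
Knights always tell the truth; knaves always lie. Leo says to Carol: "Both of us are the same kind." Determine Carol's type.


Leo says: "Both of us are the same kind."
Case 1: Leo is a Knight (truth-teller)
  Statement is true → they ARE the same → Carol is also a Knight
Case 2: Leo is a Knave (liar)
  Statement is false → they are NOT the same → Carol is a Knight
In both cases, Carol is a Knight.

Knight


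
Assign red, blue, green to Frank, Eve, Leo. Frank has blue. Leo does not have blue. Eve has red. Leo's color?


From clues:
  Frank → blue
  Eve → red
By elimination, Leo gets the remaining.

green


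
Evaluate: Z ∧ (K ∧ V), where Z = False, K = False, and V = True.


Z = False, K = False, V = True
Step 1: K ∧ V = False AND True = False
Step 2: Z ∧ False = False AND False = False
AND is true only when ALL operands are true.

False


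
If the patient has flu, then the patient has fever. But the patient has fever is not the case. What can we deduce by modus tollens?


Modus tollens: P → Q, ¬Q ⊢ ¬P
P: the patient has flu
Q: the patient has fever
We have P → Q and Q is false.
By modus tollens, P must be false.

It is not the case that the patient has flu


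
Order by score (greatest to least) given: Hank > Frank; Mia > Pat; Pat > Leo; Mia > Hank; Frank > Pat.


Constraints: Hank > Frank; Mia > Pat; Pat > Leo; Mia > Hank; Frank > Pat
Method: at each step, the next-highest is the one remaining person who never appears on the smaller side of a constraint between remaining people.
  Step 1: remaining {Frank, Pat, Leo, Mia, Hank}; on the smaller side: {Frank, Pat, Leo, Hank} → Mia is next (Mia > Pat; Mia > Hank).
  Step 2: remaining {Frank, Pat, Leo, Hank}; on the smaller side: {Frank, Pat, Leo} → Hank is next (Hank > Frank).
  Step 3: remaining {Frank, Pat, Leo}; on the smaller side: {Pat, Leo} → Frank is next (Frank > Pat).
  Step 4: remaining {Pat, Leo}; on the smaller side: {Leo} → Pat is next (Pat > Leo).
  Step 5: only Leo remains → lowest.
Final ranking (highest to lowest):

Mia > Hank > Frank > Pat > Leo


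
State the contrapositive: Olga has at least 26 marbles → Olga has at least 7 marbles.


Original: If Olga has at least 26 marbles, then Olga has at least 7 marbles
Contrapositive: If ¬Q, then ¬P
Negate Q: not (Olga has at least 7 marbles)
Negate P: not (Olga has at least 26 marbles)

If not (Olga has at least 7 marbles), then not (Olga has at least 26 marbles).


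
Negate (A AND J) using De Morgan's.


De Morgan's law: ¬(P ∧ Q) ≡ ¬P ∨ ¬Q
¬(A ∧ J) = ¬A ∨ ¬J

¬A ∨ ¬J


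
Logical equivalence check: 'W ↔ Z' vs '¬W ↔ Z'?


Expression 1: W ↔ Z
Expression 2: ¬W ↔ Z
Truth table (W Z | Expr1 Expr2):
  T T |   T     F   ← differ
  T F |   F     T   ← differ
  F T |   F     T   ← differ
  F F |   T     F   ← differ
Counterexample: W=T, Z=T gives Expr1 = T but Expr2 = F, so the expressions are NOT logically equivalent.

No


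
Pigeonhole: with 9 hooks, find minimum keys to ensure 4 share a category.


Pigeonhole: to guarantee k in one of n categories, need (k-1)×n + 1.
k = 4, n = 9
Minimum = (4-1) × 9 + 1 = 3 × 9 + 1

28


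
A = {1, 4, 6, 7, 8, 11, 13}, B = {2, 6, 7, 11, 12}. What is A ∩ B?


A = {1, 4, 6, 7, 8, 11, 13}
B = {2, 6, 7, 11, 12}
Operation: intersection
Elements in both: 6, 7, 11

{6, 7, 11}


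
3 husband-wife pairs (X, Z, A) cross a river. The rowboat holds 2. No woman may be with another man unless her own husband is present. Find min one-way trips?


Label couples X, Z, A (H = husband, W = wife).
Counting alone: 6 people, the rowboat carries 2 and someone must bring it back, so each round trip nets at most +1 on the far side until the last crossing → at least 9 trips. The jealousy constraint makes 9 impossible; the shortest valid schedule has 11:
1. WX+WZ →  (far: WX,WZ; near: HX,HZ,HA,WA)
2. WX ←       (far: WZ; near: HX,HZ,HA,WX,WA)
3. WX+WA →  (far: WX,WZ,WA; near: HX,HZ,HA)
4. WX ←       (far: WZ,WA; near: HX,HZ,HA,WX)
5. HZ+HA →  (far: HZ,WZ,HA,WA; near: HX,WX)
6. HZ+WZ ←  (far: HA,WA; near: HX,WX,HZ,WZ)
7. HX+HZ →  (far: HX,HZ,HA,WA; near: WX,WZ)
8. WA ←       (far: HX,HZ,HA; near: WX,WZ,WA)
9. WX+WZ →  (far: HX,WX,HZ,WZ,HA; near: WA)
10. HA ←      (far: HX,WX,HZ,WZ; near: HA,WA)
11. HA+WA → (far: all six; near: empty)
In every state each wife is either with her husband or with no other man.
Minimum trips = 11

11


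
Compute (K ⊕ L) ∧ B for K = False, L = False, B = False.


K = False, L = False, B = False
Step 1: K ⊕ L = False XOR False = False
Step 2: False ∧ B = False AND False = False
XOR true when exactly one of K,L is true; then AND with B.

False


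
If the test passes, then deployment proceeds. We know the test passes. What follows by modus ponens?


Modus ponens: P → Q, P ⊢ Q
P: the test passes
Q: deployment proceeds
We have P → Q and P is true.
By modus ponens, Q must be true.

Deployment proceeds


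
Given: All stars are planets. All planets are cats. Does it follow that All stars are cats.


Premise 1: All stars are planets.
Premise 2: All planets are cats.
Conclusion: All stars are cats.
Barbara syllogism (AAA-1): All A are B, All B are C → All A are C.
Middle term (planets) distributed in premise 2.

Valid


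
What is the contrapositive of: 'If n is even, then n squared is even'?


Original: If n is even, then n squared is even
Contrapositive: If ¬Q, then ¬P
Negate Q: not (n squared is even)
Negate P: not (n is even)

If not (n squared is even), then not (n is even).


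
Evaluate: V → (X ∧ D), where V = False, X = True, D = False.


V = False, X = True, D = False
Step 1: X ∧ D = True AND False = False
Step 2: V → (False): false only when V=True and consequent=False.
Result: True

True


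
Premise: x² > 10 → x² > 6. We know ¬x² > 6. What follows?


Modus tollens: P → Q, ¬Q ⊢ ¬P
P: x² > 10
Q: x² > 6
We have P → Q and Q is false.
By modus tollens, P must be false.

It is not the case that x² > 10


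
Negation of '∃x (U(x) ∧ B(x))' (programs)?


Original: ∃x (U(x) ∧ B(x))
Rule: ¬∀→∃, ¬∃→∀, negate predicate.
Negation: ∀x (¬U(x) ∨ ¬B(x))

∀x (¬U(x) ∨ ¬B(x))


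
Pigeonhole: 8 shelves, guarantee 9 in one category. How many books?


Pigeonhole: to guarantee k in one of n categories, need (k-1)×n + 1.
k = 9, n = 8
Minimum = (9-1) × 8 + 1 = 8 × 8 + 1

65


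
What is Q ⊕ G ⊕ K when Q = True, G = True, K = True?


Q = True, G = True, K = True
Step 1: Q ⊕ G = True XOR True = False
Step 2: False ⊕ K = False XOR True = True
XOR is true when an odd number of operands are true.

True


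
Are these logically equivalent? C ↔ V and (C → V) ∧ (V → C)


Expression 1: C ↔ V
Expression 2: (C → V) ∧ (V → C)
Truth table (C V | Expr1 Expr2):
  T T |   T     T
  T F |   F     F
  F T |   F     F
  F F |   T     T
All 4 rows agree, so the expressions are logically equivalent.

Yes


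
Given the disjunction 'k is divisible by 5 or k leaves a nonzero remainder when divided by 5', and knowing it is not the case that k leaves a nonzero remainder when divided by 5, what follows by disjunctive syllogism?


Disjunctive syllogism: P ∨ Q, ¬P ⊢ Q
Disjunction: k is divisible by 5 ∨ k leaves a nonzero remainder when divided by 5
We know it is not the case that k leaves a nonzero remainder when divided by 5.
By disjunctive syllogism, the other disjunct must be true.

k is divisible by 5


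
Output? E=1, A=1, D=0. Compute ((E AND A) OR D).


E AND A = 1&1 = 1
1 OR 0 = 1

1


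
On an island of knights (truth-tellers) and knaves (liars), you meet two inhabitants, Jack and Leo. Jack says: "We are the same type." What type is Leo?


Jack says: "We are the same type."
Case 1: Jack is a Knight (truth-teller)
  Statement is true → they ARE the same → Leo is also a Knight
Case 2: Jack is a Knave (liar)
  Statement is false → they are NOT the same → Leo is a Knight
In both cases, Leo is a Knight.

Knight


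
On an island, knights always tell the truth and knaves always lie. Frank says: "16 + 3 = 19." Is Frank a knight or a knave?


Statement: "16 + 3 = 19."
Actual: 16 + 3 = 19
Claimed: 19
Statement is TRUE → Frank tells the truth → Knight

Knight


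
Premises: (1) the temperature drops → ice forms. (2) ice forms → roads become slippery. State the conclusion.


Hypothetical syllogism: P → Q, Q → R ⊢ P → R
Premise 1: the temperature drops → ice forms
Premise 2: ice forms → roads become slippery
Chain the implications: the middle term (ice forms) links the two.
Conclusion: If the temperature drops, then roads become slippery.

If the temperature drops, then roads become slippery.


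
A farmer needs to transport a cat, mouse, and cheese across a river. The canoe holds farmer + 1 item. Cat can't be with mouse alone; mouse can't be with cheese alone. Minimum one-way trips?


1. farmer+mouse → 2. farmer ← 3. farmer+cat → 4. farmer+mouse ← 5. farmer+cheese → 6. farmer ← 7. farmer+mouse →
Minimum trips = 7

7


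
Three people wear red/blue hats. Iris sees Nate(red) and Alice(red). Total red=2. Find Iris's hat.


Total red = 2, seen red = 2
Own red = 2 - 2 = 0
Iris's hat is blue.

blue


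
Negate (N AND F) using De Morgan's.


De Morgan's law: ¬(P ∧ Q) ≡ ¬P ∨ ¬Q
¬(N ∧ F) = ¬N ∨ ¬F

¬N ∨ ¬F


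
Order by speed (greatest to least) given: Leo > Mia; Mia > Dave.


Constraints: Leo > Mia; Mia > Dave
Method: at each step, the next-highest is the one remaining person who never appears on the smaller side of a constraint between remaining people.
  Step 1: remaining {Leo, Mia, Dave}; on the smaller side: {Mia, Dave} → Leo is next (Leo > Mia).
  Step 2: remaining {Mia, Dave}; on the smaller side: {Dave} → Mia is next (Mia > Dave).
  Step 3: only Dave remains → lowest.
Final ranking (highest to lowest):

Leo > Mia > Dave


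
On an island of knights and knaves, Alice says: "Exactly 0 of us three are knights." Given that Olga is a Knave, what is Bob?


Alice claims exactly 0 knights among Alice, Olga, Bob.
Given: Olga is a Knave.

Case 1: Alice is a Knight (tells truth)
  Then exactly 0 of the three are knights.
  Counting Alice, Olga: 1 knight(s) so far. Need -1 more → impossible.
Case 2: Alice is a Knave (lies)
  Then the count is NOT 0.
  If Bob = Knave, count = 0 = 0 → claim would be true, contradicts lie.
  If Bob = Knight, count = 1 ≠ 0 → lie confirmed ✓

Bob is a Knight.

Knight


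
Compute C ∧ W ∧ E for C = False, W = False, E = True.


C = False, W = False, E = True
Step 1: C ∧ W = False AND False = False
Step 2: (False) ∧ E = (False) AND True = False
AND is true only when ALL operands are true.

False


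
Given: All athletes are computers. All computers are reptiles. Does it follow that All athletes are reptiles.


Premise 1: All athletes are computers.
Premise 2: All computers are reptiles.
Conclusion: All athletes are reptiles.
Barbara syllogism (AAA-1): All A are B, All B are C → All A are C.
Middle term (computers) distributed in premise 2.

Valid


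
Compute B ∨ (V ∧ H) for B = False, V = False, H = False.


B = False, V = False, H = False
Step 1: V ∧ H = False AND False = False
Step 2: B ∨ False = False OR False = False
AND evaluated first (higher precedence); then OR applied.

False


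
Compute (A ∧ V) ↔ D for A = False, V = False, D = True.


A = False, V = False, D = True
Step 1: A ∧ V = False AND False = False
Step 2: (False) ↔ D: true when both sides have same truth value.
Result: False ↔ True = False

False


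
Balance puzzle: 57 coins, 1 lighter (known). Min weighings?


Each weighing has 3 outcomes (left heavy / balance / right heavy), so k weighings distinguish at most 3^k cases; splitting into three near-equal groups achieves this.
Need 3^k ≥ 57: 3^3 = 27 < 57 ≤ 3^4 = 81
k = ⌈log₃(57)⌉ = 4

4


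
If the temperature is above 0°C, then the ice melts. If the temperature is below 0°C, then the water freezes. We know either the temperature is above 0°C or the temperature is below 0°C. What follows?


Constructive dilemma: (P → Q) ∧ (R → S), P ∨ R ⊢ Q ∨ S
Premise 1: the temperature is above 0°C → the ice melts
Premise 2: the temperature is below 0°C → the water freezes
Premise 3: the temperature is above 0°C ∨ the temperature is below 0°C
Case 1: Assuming the temperature is above 0°C, then by Premise 1, the ice melts.
Case 2: Assuming the temperature is below 0°C, then by Premise 2, the water freezes.
Since one of the temperature is above 0°C or the temperature is below 0°C must hold, we get the ice melts or the water freezes.

The ice melts or the water freezes.


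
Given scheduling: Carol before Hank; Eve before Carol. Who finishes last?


Constraints: Carol before Hank; Eve before Carol
The last task can have nothing scheduled after it, so it must never appear on the left of a 'before'.
Tasks appearing before some other task: Carol, Eve.
The only task not in that list is Hank → it is last.

Hank


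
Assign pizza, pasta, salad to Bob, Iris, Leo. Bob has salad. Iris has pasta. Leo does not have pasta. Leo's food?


From clues:
  Iris → pasta
  Bob → salad
By elimination, Leo gets the remaining.

pizza


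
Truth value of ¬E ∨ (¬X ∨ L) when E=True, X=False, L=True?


E = True, X = False, L = True
Expression: ¬E ∨ (¬X ∨ L)
Step 1: ¬X = NOT False = True
Step 2: ¬X ∨ L = True OR True = True
Step 3: ¬E = NOT True = False
Step 4: (False) ∨ (True) = False OR True = True

True
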